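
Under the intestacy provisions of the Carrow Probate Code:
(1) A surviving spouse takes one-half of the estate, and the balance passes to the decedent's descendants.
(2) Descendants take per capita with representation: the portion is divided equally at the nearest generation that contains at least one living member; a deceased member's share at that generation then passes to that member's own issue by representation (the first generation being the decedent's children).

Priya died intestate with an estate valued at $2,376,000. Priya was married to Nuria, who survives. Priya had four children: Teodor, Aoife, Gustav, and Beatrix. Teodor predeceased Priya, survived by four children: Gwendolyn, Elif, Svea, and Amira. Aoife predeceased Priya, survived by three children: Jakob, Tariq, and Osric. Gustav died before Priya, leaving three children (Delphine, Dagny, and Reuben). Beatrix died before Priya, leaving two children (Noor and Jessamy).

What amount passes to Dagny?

Dagny receives $99,000.

Nuria takes one-half of $2,376,000 = $1,188,000. The remaining $1,188,000 passes to the descendants.
No child survives, so the initial division is made at the grandchildren's generation.
The descendants' portion ($1,188,000) is divided into 12 shares of $99,000: Gwendolyn, Elif, Svea, Amira, Jakob, Tariq, Osric, Delphine, Dagny, Reuben, Noor, and Jessamy each take $99,000.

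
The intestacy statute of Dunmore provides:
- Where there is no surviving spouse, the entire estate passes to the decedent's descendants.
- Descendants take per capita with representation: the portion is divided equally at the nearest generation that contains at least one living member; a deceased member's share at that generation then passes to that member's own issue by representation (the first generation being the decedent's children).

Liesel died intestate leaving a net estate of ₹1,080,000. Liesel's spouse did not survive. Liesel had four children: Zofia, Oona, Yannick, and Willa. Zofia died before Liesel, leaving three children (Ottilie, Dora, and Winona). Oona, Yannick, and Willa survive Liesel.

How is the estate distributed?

The entire ₹1,080,000 passes to the descendants.
That amount (₹1,080,000) is divided into 4 shares of ₹270,000: Oona, Yannick, and Willa each take ₹270,000; Zofia's ₹270,000 share passes to Zofia's issue.
Zofia's share (₹270,000) is divided into 3 shares of ₹90,000: Ottilie, Dora, and Winona each take ₹90,000.

Ottilie: ₹90,000; Dora: ₹90,000; Winona: ₹90,000; Oona: ₹270,000; Yannick: ₹270,000; Willa: ₹270,000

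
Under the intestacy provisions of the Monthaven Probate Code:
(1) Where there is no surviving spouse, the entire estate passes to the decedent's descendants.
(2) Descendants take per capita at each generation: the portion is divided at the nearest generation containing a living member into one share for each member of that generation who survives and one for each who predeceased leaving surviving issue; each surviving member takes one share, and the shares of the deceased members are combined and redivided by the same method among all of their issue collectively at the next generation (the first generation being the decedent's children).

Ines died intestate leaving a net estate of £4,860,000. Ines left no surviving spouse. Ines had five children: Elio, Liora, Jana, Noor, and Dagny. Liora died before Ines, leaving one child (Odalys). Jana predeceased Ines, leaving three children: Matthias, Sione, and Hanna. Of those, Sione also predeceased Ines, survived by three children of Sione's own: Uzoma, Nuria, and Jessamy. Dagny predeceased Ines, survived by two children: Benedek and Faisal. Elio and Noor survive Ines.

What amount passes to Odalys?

Odalys receives £486,000.

The entire £4,860,000 passes to the descendants.
That amount (£4,860,000) is divided at the children's generation into 5 shares of £972,000. Elio and Noor each take £972,000. The 3 shares of the deceased (Liora, Jana, and Dagny) are combined into a pool of £2,916,000.
That pool (£2,916,000) is divided at the grandchildren's generation into 6 shares of £486,000. Odalys, Matthias, Hanna, Benedek, and Faisal each take £486,000. The remaining share for the deceased Sione (£486,000) is carried to the next generation.
That pool (£486,000) is divided at the great-grandchildren's generation equally among Uzoma, Nuria, and Jessamy: £162,000 each.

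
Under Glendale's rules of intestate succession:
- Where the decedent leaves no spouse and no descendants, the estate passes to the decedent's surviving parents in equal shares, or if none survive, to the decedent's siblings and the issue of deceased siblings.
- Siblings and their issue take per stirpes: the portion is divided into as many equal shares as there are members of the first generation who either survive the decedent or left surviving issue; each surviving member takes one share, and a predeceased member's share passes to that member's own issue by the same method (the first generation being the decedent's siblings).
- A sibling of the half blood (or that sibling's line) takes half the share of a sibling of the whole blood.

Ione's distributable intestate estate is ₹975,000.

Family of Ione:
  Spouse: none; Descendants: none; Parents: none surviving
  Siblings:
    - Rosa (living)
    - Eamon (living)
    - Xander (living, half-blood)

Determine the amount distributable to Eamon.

The entire ₹975,000 passes to the siblings and their issue.
Counting each half-blood sibling's line as half a unit, there are 5/2 units in ₹975,000, so one unit is ₹390,000. Whole-blood lines (Rosa and Eamon) take ₹390,000 each; half-blood lines (Xander) take ₹195,000 each.

Eamon receives ₹390,000.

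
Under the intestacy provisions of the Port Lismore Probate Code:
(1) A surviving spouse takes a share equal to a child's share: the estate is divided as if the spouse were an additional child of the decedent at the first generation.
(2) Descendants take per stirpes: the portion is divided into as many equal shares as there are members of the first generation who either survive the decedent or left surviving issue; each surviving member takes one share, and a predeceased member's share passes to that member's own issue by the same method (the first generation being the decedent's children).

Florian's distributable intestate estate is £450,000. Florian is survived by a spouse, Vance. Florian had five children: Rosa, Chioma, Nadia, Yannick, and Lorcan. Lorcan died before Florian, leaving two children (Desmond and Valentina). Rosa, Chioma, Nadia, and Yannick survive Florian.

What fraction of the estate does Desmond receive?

The spouse counts as an additional share at the children's level, so there are 6 primary shares of £75,000. Vance takes one such share (£75,000).
The children's combined portion (£375,000) is divided into 5 shares of £75,000: Rosa, Chioma, Nadia, and Yannick each take £75,000; Lorcan's £75,000 share passes to Lorcan's issue.
Lorcan's share (£75,000) is divided into 2 shares of £37,500: Desmond and Valentina each take £37,500.

Desmond receives 1/12 of the estate.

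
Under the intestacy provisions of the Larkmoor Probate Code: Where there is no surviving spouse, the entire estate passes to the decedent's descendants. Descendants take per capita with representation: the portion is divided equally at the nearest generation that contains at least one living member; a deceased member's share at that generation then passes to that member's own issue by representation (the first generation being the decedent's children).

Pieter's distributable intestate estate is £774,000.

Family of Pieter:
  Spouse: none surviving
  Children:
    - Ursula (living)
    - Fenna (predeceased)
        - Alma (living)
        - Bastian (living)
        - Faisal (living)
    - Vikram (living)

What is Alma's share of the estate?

The entire £774,000 passes to the descendants.
That amount (£774,000) is divided into 3 shares of £258,000: Ursula and Vikram each take £258,000; Fenna's £258,000 share passes to Fenna's issue.
Fenna's share (£258,000) is divided into 3 shares of £86,000: Alma, Bastian, and Faisal each take £86,000.

Alma receives £86,000.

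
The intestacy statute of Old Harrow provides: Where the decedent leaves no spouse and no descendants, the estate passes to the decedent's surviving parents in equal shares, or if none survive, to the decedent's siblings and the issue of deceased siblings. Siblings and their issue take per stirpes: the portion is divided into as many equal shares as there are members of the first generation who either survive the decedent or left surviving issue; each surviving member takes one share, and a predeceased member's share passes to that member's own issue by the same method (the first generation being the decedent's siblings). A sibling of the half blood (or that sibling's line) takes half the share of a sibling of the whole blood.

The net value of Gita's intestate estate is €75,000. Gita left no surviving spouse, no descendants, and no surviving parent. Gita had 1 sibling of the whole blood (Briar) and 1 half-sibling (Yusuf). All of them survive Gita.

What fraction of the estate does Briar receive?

Briar receives 2/3 of the estate.

The entire €75,000 passes to the siblings and their issue.
Counting each half-blood sibling's line as half a unit, there are 3/2 units in €75,000, so one unit is €50,000. Whole-blood lines (Briar) take €50,000 each; half-blood lines (Yusuf) take €25,000 each.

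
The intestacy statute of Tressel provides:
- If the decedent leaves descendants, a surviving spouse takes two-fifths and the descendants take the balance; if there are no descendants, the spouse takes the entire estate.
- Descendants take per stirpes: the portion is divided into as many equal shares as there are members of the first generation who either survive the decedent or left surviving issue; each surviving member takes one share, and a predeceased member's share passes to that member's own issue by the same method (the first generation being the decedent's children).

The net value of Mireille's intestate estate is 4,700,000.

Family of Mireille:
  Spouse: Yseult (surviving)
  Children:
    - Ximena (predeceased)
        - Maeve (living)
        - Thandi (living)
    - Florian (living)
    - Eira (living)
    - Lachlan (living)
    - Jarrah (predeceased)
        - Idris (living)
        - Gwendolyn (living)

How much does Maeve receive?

Maeve receives 282,000.

Yseult takes two-fifths of 4,700,000 = 1,880,000. The remaining 2,820,000 passes to the descendants.
The descendants' portion (2,820,000) is divided into 5 shares of 564,000: Florian, Eira, and Lachlan each take 564,000; Ximena's 564,000 share passes to Ximena's issue; Jarrah's 564,000 share passes to Jarrah's issue.
Ximena's share (564,000) is divided into 2 shares of 282,000: Maeve and Thandi each take 282,000.
Jarrah's share (564,000) is divided into 2 shares of 282,000: Idris and Gwendolyn each take 282,000.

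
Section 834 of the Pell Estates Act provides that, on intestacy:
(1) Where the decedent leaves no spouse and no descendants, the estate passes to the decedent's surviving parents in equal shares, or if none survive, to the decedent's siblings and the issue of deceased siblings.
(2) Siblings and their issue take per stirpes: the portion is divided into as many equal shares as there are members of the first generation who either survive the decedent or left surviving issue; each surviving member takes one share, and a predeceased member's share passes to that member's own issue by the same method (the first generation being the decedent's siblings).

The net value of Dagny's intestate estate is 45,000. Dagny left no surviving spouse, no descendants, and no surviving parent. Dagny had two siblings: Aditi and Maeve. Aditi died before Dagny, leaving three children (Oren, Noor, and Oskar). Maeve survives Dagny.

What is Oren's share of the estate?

The entire 45,000 passes to the siblings and their issue.
That amount (45,000) is divided into 2 shares of 22,500: Maeve takes 22,500; Aditi's 22,500 share passes to Aditi's issue.
Aditi's share (22,500) is divided into 3 shares of 7,500: Oren, Noor, and Oskar each take 7,500.

Oren receives 7,500.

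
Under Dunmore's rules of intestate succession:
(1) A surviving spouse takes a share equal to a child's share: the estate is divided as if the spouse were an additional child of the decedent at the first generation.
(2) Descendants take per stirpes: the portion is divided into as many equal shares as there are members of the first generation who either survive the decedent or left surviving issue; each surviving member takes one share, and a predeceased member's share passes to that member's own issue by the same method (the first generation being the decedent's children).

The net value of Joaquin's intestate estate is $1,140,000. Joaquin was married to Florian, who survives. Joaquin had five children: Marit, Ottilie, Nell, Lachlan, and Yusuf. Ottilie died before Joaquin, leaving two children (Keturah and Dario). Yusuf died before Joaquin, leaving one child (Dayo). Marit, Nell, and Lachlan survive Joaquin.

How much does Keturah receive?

Keturah receives $95,000.

The spouse counts as an additional share at the children's level, so there are 6 primary shares of $190,000. Florian takes one such share ($190,000).
The children's combined portion ($950,000) is divided into 5 shares of $190,000: Marit, Nell, and Lachlan each take $190,000; Ottilie's $190,000 share passes to Ottilie's issue; Yusuf's $190,000 share passes to Yusuf's issue.
Ottilie's share ($190,000) is divided into 2 shares of $95,000: Keturah and Dario each take $95,000.
Yusuf's share ($190,000) passes entirely to Dayo.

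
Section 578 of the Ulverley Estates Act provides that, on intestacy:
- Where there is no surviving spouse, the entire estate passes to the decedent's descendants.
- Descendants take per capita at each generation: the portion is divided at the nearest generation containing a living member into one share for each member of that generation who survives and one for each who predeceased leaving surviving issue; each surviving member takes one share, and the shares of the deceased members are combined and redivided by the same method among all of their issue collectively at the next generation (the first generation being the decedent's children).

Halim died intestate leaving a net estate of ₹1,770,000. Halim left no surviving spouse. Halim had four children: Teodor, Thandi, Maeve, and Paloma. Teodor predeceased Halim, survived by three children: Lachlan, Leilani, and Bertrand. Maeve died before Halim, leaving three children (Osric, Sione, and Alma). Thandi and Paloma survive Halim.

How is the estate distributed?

Lachlan: ₹147,500; Leilani: ₹147,500; Bertrand: ₹147,500; Thandi: ₹442,500; Osric: ₹147,500; Sione: ₹147,500; Alma: ₹147,500; Paloma: ₹442,500

The entire ₹1,770,000 passes to the descendants.
That amount (₹1,770,000) is divided at the children's generation into 4 shares of ₹442,500. Thandi and Paloma each take ₹442,500. The 2 shares of the deceased (Teodor and Maeve) are combined into a pool of ₹885,000.
That pool (₹885,000) is divided at the grandchildren's generation equally among Lachlan, Leilani, Bertrand, Osric, Sione, and Alma: ₹147,500 each.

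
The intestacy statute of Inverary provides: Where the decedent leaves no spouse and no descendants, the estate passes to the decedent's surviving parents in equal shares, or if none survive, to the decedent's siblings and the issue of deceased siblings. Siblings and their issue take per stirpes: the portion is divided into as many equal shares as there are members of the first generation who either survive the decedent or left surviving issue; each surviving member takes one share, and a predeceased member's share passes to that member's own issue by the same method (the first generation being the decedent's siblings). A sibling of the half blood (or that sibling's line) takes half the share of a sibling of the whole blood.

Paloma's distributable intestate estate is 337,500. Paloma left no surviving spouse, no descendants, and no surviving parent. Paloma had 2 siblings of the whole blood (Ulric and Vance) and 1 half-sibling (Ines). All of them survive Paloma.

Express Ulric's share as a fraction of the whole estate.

The entire 337,500 passes to the siblings and their issue.
Counting each half-blood sibling's line as half a unit, there are 5/2 units in 337,500, so one unit is 135,000. Whole-blood lines (Ulric and Vance) take 135,000 each; half-blood lines (Ines) take 67,500 each.

Ulric receives 2/5 of the estate.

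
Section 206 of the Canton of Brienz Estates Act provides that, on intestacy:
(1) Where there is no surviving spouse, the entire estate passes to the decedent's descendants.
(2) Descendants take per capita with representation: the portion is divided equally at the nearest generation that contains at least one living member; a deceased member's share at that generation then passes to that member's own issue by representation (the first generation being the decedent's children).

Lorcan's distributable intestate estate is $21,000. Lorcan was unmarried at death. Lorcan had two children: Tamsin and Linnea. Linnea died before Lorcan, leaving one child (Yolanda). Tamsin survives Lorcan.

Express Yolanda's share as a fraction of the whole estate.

The entire $21,000 passes to the descendants.
That amount ($21,000) is divided into 2 shares of $10,500: Tamsin takes $10,500; Linnea's $10,500 share passes to Linnea's issue.
Linnea's share ($10,500) passes entirely to Yolanda.

Yolanda receives 1/2 of the estate.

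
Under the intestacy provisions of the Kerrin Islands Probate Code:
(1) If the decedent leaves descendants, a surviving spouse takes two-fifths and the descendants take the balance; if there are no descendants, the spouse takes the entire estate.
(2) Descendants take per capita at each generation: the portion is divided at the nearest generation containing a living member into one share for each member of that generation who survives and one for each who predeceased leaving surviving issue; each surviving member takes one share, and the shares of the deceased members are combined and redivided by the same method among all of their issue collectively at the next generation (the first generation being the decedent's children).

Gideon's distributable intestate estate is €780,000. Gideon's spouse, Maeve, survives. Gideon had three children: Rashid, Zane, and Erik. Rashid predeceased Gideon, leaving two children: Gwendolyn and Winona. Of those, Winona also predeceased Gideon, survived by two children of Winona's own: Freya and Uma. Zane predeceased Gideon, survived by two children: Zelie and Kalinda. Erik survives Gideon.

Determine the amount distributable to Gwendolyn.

Maeve takes two-fifths of €780,000 = €312,000. The remaining €468,000 passes to the descendants.
The descendants' portion (€468,000) is divided at the children's generation into 3 shares of €156,000. Erik takes €156,000. The 2 shares of the deceased (Rashid and Zane) are combined into a pool of €312,000.
That pool (€312,000) is divided at the grandchildren's generation into 4 shares of €78,000. Gwendolyn, Zelie, and Kalinda each take €78,000. The remaining share for the deceased Winona (€78,000) is carried to the next generation.
That pool (€78,000) is divided at the great-grandchildren's generation equally among Freya and Uma: €39,000 each.

Gwendolyn receives €78,000.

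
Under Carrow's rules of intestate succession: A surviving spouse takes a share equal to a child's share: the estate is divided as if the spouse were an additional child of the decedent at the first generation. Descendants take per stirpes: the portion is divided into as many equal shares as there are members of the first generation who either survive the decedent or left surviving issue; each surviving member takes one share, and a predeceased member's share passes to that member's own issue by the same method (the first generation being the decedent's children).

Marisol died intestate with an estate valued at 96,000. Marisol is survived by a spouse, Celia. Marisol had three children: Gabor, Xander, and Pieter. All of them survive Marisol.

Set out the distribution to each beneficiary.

The spouse counts as an additional share at the children's level, so there are 4 primary shares of 24,000. Celia takes one such share (24,000).
The children's combined portion (72,000) is divided into 3 shares of 24,000: Gabor, Xander, and Pieter each take 24,000.

Celia: 24,000; Gabor: 24,000; Xander: 24,000; Pieter: 24,000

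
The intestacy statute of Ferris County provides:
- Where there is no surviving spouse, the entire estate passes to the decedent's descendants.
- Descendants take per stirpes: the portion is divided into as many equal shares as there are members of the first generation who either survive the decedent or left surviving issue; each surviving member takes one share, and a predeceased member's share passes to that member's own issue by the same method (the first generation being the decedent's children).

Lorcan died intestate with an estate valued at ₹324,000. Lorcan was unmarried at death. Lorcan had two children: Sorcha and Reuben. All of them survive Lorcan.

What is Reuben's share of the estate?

The entire ₹324,000 passes to the descendants.
That amount (₹324,000) is divided into 2 shares of ₹162,000: Sorcha and Reuben each take ₹162,000.

Reuben receives ₹162,000.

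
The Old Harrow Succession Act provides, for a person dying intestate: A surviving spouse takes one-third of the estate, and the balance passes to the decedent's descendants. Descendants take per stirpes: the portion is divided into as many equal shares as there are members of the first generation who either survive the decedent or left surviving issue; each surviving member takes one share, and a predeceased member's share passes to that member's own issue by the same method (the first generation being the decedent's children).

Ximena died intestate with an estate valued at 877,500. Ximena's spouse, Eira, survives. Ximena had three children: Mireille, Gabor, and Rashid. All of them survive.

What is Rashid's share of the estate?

Rashid receives 195,000.

Eira takes one-third of 877,500 = 292,500. The remaining 585,000 passes to the descendants.
The descendants' portion (585,000) is divided into 3 shares of 195,000: Mireille, Gabor, and Rashid each take 195,000.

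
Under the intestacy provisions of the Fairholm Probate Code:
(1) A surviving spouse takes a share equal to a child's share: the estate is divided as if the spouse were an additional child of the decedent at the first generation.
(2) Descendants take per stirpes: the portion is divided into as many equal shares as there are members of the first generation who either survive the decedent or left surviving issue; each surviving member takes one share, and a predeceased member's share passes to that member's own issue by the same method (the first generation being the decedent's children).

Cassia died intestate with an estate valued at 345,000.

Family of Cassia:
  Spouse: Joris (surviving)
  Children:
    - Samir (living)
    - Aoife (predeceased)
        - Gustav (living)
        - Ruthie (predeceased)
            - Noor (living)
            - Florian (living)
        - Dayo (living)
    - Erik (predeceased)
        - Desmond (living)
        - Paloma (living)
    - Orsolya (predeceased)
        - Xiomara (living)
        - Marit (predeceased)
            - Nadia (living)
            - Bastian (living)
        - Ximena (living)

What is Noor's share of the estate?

Noor receives 11,500.

The spouse counts as an additional share at the children's level, so there are 5 primary shares of 69,000. Joris takes one such share (69,000).
The children's combined portion (276,000) is divided into 4 shares of 69,000: Samir takes 69,000; Aoife's 69,000 share passes to Aoife's issue; Erik's 69,000 share passes to Erik's issue; Orsolya's 69,000 share passes to Orsolya's issue.
Aoife's share (69,000) is divided into 3 shares of 23,000: Gustav and Dayo each take 23,000; Ruthie's 23,000 share passes to Ruthie's issue.
Ruthie's share (23,000) is divided into 2 shares of 11,500: Noor and Florian each take 11,500.
Erik's share (69,000) is divided into 2 shares of 34,500: Desmond and Paloma each take 34,500.
Orsolya's share (69,000) is divided into 3 shares of 23,000: Xiomara and Ximena each take 23,000; Marit's 23,000 share passes to Marit's issue.
Marit's share (23,000) is divided into 2 shares of 11,500: Nadia and Bastian each take 11,500.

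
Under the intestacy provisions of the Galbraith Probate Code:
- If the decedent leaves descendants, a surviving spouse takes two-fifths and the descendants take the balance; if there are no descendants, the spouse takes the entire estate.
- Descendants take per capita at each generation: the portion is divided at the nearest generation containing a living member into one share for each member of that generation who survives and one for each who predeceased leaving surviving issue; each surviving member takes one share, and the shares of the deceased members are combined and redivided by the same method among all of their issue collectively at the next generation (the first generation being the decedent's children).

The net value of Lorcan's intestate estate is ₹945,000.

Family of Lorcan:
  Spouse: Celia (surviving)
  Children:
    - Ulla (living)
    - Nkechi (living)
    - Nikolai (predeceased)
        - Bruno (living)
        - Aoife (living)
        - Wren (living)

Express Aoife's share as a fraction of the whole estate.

Aoife receives 1/15 of the estate.

Celia takes two-fifths of ₹945,000 = ₹378,000. The remaining ₹567,000 passes to the descendants.
The descendants' portion (₹567,000) is divided at the children's generation into 3 shares of ₹189,000. Ulla and Nkechi each take ₹189,000. The remaining share for the deceased Nikolai (₹189,000) is carried to the next generation.
That pool (₹189,000) is divided at the grandchildren's generation equally among Bruno, Aoife, and Wren: ₹63,000 each.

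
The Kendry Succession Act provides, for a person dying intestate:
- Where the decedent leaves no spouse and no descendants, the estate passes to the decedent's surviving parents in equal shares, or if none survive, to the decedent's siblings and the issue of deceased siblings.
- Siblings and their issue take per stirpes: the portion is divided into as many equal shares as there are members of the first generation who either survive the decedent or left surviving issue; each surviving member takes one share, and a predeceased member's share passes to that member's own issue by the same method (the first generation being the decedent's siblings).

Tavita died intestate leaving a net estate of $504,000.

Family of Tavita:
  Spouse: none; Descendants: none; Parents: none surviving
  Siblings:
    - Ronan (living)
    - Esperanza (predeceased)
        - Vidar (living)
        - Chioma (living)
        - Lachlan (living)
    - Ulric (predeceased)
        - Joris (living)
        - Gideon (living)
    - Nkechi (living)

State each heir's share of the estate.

The entire $504,000 passes to the siblings and their issue.
That amount ($504,000) is divided into 4 shares of $126,000: Ronan and Nkechi each take $126,000; Esperanza's $126,000 share passes to Esperanza's issue; Ulric's $126,000 share passes to Ulric's issue.
Esperanza's share ($126,000) is divided into 3 shares of $42,000: Vidar, Chioma, and Lachlan each take $42,000.
Ulric's share ($126,000) is divided into 2 shares of $63,000: Joris and Gideon each take $63,000.

Ronan: $126,000; Vidar: $42,000; Chioma: $42,000; Lachlan: $42,000; Joris: $63,000; Gideon: $63,000; Nkechi: $126,000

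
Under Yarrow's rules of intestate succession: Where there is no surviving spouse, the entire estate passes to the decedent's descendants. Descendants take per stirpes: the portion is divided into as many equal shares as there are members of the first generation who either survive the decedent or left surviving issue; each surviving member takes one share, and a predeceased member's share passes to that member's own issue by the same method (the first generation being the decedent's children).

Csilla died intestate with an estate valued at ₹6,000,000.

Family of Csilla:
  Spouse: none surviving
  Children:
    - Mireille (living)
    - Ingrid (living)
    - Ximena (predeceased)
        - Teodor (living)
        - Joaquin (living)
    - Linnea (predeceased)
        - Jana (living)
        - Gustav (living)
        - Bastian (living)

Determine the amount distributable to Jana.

The entire ₹6,000,000 passes to the descendants.
That amount (₹6,000,000) is divided into 4 shares of ₹1,500,000: Mireille and Ingrid each take ₹1,500,000; Ximena's ₹1,500,000 share passes to Ximena's issue; Linnea's ₹1,500,000 share passes to Linnea's issue.
Ximena's share (₹1,500,000) is divided into 2 shares of ₹750,000: Teodor and Joaquin each take ₹750,000.
Linnea's share (₹1,500,000) is divided into 3 shares of ₹500,000: Jana, Gustav, and Bastian each take ₹500,000.

Jana receives ₹500,000.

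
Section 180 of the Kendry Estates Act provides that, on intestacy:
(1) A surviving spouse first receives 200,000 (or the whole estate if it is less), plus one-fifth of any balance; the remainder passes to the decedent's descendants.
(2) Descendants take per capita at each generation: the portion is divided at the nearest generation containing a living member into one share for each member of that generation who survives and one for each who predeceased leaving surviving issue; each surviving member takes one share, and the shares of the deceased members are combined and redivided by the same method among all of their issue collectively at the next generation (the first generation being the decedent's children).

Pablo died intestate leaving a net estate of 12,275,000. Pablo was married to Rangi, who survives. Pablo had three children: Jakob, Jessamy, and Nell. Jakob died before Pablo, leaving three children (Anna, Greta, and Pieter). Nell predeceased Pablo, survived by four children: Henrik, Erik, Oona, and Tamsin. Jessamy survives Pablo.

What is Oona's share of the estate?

Oona receives 920,000.

Rangi first takes 200,000, leaving a balance of 12,075,000. Rangi then takes one-fifth of the balance (2,415,000), for a total of 2,615,000. The remaining 9,660,000 passes to the descendants.
The descendants' portion (9,660,000) is divided at the children's generation into 3 shares of 3,220,000. Jessamy takes 3,220,000. The 2 shares of the deceased (Jakob and Nell) are combined into a pool of 6,440,000.
That pool (6,440,000) is divided at the grandchildren's generation equally among Anna, Greta, Pieter, Henrik, Erik, Oona, and Tamsin: 920,000 each.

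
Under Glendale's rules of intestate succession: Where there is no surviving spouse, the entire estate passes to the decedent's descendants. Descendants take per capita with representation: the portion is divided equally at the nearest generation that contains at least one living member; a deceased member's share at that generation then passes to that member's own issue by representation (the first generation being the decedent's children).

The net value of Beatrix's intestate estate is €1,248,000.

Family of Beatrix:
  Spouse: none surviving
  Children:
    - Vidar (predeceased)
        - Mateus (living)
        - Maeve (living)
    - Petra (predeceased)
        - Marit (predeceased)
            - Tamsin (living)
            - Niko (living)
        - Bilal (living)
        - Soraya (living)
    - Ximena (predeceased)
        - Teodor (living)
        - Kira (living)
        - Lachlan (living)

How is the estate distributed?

The entire €1,248,000 passes to the descendants.
No child survives, so the initial division is made at the grandchildren's generation.
That amount (€1,248,000) is divided into 8 shares of €156,000: Mateus, Maeve, Bilal, Soraya, Teodor, Kira, and Lachlan each take €156,000; Marit's €156,000 share passes to Marit's issue.
Marit's share (€156,000) is divided into 2 shares of €78,000: Tamsin and Niko each take €78,000.

Mateus: €156,000; Maeve: €156,000; Tamsin: €78,000; Niko: €78,000; Bilal: €156,000; Soraya: €156,000; Teodor: €156,000; Kira: €156,000; Lachlan: €156,000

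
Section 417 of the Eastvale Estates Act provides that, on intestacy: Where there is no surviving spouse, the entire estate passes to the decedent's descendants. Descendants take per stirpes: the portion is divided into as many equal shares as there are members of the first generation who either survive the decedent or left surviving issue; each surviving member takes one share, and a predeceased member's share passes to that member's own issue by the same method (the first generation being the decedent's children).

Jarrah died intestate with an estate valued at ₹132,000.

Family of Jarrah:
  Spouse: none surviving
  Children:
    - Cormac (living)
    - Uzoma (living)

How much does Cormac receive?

Cormac receives ₹66,000.

The entire ₹132,000 passes to the descendants.
That amount (₹132,000) is divided into 2 shares of ₹66,000: Cormac and Uzoma each take ₹66,000.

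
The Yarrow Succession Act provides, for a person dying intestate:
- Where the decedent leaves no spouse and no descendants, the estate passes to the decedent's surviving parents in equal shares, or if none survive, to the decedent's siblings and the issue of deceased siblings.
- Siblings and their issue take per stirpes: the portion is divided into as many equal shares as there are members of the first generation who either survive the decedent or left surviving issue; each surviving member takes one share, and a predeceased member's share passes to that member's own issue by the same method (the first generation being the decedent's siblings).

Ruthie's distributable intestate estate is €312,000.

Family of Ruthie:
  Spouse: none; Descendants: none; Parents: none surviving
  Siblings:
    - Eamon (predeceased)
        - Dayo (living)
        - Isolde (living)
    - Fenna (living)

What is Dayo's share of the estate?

The entire €312,000 passes to the siblings and their issue.
That amount (€312,000) is divided into 2 shares of €156,000: Fenna takes €156,000; Eamon's €156,000 share passes to Eamon's issue.
Eamon's share (€156,000) is divided into 2 shares of €78,000: Dayo and Isolde each take €78,000.

Dayo receives €78,000.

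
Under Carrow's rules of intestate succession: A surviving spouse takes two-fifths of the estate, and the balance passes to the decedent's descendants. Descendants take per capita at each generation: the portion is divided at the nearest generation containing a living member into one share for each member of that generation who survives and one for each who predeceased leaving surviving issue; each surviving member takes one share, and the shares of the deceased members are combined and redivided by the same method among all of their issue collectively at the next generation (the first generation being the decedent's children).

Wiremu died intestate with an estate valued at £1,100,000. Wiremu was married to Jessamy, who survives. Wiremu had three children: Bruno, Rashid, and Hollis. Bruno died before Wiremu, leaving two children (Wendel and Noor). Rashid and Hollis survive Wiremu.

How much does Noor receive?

Jessamy takes two-fifths of £1,100,000 = £440,000. The remaining £660,000 passes to the descendants.
The descendants' portion (£660,000) is divided at the children's generation into 3 shares of £220,000. Rashid and Hollis each take £220,000. The remaining share for the deceased Bruno (£220,000) is carried to the next generation.
That pool (£220,000) is divided at the grandchildren's generation equally among Wendel and Noor: £110,000 each.

Noor receives £110,000.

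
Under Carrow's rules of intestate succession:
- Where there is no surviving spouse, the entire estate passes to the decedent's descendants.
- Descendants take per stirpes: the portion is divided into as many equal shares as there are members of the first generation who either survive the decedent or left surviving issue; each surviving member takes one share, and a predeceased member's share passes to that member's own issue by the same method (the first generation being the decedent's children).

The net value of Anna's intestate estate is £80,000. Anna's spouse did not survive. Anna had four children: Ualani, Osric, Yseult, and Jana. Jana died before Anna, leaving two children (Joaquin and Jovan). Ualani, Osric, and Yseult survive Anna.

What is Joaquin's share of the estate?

Joaquin receives £10,000.

The entire £80,000 passes to the descendants.
That amount (£80,000) is divided into 4 shares of £20,000: Ualani, Osric, and Yseult each take £20,000; Jana's £20,000 share passes to Jana's issue.
Jana's share (£20,000) is divided into 2 shares of £10,000: Joaquin and Jovan each take £10,000.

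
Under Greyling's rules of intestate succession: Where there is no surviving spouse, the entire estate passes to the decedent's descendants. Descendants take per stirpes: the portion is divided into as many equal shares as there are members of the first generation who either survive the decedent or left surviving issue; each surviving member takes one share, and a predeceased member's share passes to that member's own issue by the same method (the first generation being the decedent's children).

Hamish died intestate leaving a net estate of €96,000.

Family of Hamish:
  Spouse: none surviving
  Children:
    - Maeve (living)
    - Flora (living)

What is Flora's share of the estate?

The entire €96,000 passes to the descendants.
That amount (€96,000) is divided into 2 shares of €48,000: Maeve and Flora each take €48,000.

Flora receives €48,000.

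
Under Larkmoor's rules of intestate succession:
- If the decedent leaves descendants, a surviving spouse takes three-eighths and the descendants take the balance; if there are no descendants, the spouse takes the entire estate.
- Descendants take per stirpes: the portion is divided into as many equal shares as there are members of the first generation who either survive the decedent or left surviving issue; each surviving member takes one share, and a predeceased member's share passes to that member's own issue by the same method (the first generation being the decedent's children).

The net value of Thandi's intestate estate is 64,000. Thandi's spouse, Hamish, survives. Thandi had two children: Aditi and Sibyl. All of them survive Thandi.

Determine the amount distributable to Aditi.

Aditi receives 20,000.

Hamish takes three-eighths of 64,000 = 24,000. The remaining 40,000 passes to the descendants.
The descendants' portion (40,000) is divided into 2 shares of 20,000: Aditi and Sibyl each take 20,000.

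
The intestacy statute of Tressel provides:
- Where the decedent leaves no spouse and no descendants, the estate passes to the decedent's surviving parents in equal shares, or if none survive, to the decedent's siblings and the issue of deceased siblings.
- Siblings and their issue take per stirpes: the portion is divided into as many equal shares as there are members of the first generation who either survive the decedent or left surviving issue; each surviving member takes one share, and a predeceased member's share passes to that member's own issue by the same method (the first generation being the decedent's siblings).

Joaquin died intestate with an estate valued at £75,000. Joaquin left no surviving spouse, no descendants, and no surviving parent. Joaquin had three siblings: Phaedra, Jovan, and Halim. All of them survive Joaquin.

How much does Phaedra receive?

Phaedra receives £25,000.

The entire £75,000 passes to the siblings and their issue.
That amount (£75,000) is divided into 3 shares of £25,000: Phaedra, Jovan, and Halim each take £25,000.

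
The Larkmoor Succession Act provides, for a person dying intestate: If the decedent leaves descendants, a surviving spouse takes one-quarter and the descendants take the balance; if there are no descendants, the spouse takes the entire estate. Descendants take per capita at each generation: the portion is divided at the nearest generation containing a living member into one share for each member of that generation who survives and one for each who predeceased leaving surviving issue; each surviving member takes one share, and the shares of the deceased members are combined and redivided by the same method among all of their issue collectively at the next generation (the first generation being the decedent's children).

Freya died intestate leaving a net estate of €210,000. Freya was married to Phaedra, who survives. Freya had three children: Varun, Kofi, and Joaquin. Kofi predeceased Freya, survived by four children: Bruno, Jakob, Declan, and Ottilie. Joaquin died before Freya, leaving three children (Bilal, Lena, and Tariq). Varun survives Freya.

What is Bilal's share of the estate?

Bilal receives €15,000.

Phaedra takes one-quarter of €210,000 = €52,500. The remaining €157,500 passes to the descendants.
The descendants' portion (€157,500) is divided at the children's generation into 3 shares of €52,500. Varun takes €52,500. The 2 shares of the deceased (Kofi and Joaquin) are combined into a pool of €105,000.
That pool (€105,000) is divided at the grandchildren's generation equally among Bruno, Jakob, Declan, Ottilie, Bilal, Lena, and Tariq: €15,000 each.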